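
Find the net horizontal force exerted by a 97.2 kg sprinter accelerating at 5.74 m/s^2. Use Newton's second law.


Newton's second law: F = m * a
F = 97.2 * 5.74 = 557.93 N

557.93 N


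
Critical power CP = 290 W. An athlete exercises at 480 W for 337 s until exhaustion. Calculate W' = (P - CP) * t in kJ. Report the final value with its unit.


P - CP = 480 - 290 = 190 W
W' = 190 * 337 = 64030 J
= 64030 / 1000 = 64.03 kJ

64.03 kJ


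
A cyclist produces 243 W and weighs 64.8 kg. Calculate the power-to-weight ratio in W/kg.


P/W = power / mass
= 243 / 64.8
= 3.75 W/kg

3.75 W/kg


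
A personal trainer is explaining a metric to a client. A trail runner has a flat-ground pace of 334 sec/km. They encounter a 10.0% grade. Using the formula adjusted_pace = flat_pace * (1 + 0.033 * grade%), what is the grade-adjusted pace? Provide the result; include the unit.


Grade factor = 1 + 0.033 * 10.0 = 1.33
Adjusted = 334 * 1.33 = 444.22 sec/km

444.22 s/km


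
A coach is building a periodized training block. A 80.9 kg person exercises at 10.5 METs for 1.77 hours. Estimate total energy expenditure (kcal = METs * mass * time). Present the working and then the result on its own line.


Energy = METs * mass(kg) * time(h)
= 10.5 * 80.9 * 1.77
= 1503.53 kcal

1503.53 kcal


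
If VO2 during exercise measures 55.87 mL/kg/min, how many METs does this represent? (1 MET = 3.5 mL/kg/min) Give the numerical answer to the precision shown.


METs = VO2 / 3.5 = 55.87 / 3.5 = 15.96

15.96 METs


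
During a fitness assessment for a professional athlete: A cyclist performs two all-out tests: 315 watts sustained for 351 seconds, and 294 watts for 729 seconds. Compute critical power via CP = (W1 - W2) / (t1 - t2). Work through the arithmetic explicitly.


W1 = P1 * t1 = 315 * 351 = 110565 J
W2 = P2 * t2 = 294 * 729 = 214326 J
CP = (110565 - 214326) / (351 - 729)
= 274.5 W

274.5 W


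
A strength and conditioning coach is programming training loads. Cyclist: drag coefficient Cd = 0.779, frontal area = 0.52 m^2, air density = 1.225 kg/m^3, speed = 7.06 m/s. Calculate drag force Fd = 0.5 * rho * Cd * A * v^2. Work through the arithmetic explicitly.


v^2 = 7.06^2 = 49.8436
Fd = 0.5 * 1.225 * 0.779 * 0.52 * 49.8436
= 12.367 N

12.367 N


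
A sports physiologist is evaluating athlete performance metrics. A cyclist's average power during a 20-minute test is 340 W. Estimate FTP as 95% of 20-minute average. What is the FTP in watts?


FTP = 20-min power * 0.95
= 340 * 0.95
= 323.0 W

323.0 W


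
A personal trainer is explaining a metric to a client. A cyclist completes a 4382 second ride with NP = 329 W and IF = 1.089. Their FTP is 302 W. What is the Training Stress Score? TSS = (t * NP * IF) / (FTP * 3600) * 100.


t * NP * IF = 4382 * 329 * 1.089 = 1569987.342
FTP * 3600 = 1087200
TSS = (1569987.342 / 1087200) * 100 = 144.41

144.41 TSS


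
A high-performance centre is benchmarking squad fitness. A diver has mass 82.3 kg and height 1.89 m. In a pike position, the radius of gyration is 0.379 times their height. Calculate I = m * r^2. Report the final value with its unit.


r = 0.379 * 1.89 = 0.71631 m
I = m * r^2 = 82.3 * 0.5131 = 42.228 kg*m^2

42.228 kg*m^2


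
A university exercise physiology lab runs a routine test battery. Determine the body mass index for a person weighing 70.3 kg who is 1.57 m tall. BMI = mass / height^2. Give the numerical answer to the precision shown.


BMI = mass / height^2
= 70.3 / 1.57^2
= 70.3 / 2.4649
= 28.52 kg/m^2

28.52 kg/m^2


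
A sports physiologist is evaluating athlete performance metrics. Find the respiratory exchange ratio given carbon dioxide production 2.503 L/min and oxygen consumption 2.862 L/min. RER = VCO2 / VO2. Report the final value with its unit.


VCO2 = 2.503 L/min
VO2 = 2.862 L/min
RER = 2.503 / 2.862 = 0.8746

0.8746


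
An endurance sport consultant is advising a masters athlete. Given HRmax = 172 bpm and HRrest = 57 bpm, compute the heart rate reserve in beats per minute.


Heart rate reserve = maximum HR minus resting HR
HRR = 172 - 57 = 115 bpm

115 bpm


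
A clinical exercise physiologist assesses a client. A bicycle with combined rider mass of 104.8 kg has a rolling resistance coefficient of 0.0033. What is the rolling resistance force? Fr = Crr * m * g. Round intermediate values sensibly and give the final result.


Fr = 0.0033 * 104.8 * 9.81
= 0.34584 * 9.81
= 3.393 N

3.393 N


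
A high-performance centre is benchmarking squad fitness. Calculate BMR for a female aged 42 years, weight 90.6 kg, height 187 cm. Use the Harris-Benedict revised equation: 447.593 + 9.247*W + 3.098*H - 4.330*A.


Substituting values:
W term = 9.247 * 90.6 = 837.7782
H term = 3.098 * 187 = 579.326
A term = 4.330 * 42 = 181.86
BMR = 1682.84 kcal/day

1682.84 kcal/day


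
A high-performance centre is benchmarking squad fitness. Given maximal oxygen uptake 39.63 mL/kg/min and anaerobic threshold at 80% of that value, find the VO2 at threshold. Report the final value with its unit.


Percentage as decimal = 0.8
VO2 at AT = 39.63 * 0.8 = 31.7 mL/kg/min

31.7 mL/kg/min


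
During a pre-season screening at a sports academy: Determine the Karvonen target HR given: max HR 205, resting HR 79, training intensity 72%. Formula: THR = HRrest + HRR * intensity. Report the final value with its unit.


HRR = HRmax - HRrest = 205 - 79 = 126
THR = 79 + 126 * 0.72
= 169.72 bpm

169.72 bpm


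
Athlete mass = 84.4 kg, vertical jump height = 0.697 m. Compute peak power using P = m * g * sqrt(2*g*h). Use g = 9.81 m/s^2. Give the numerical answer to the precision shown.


sqrt(2 * 9.81 * 0.697) = sqrt(13.67514) = 3.697991 m/s
P = 84.4 * 9.81 * 3.697991
= 3061.8 W

3061.8 W


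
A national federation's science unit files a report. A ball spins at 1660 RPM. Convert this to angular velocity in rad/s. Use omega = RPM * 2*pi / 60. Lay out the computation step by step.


omega = 1660 * 2 * pi / 60
= 1660 * 6.28318531 / 60
= 10430.088 / 60
= 173.835 rad/s

173.835 rad/s


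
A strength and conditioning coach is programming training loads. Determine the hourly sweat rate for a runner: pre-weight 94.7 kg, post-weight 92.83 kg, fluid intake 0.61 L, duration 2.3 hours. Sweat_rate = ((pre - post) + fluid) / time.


Mass lost = 94.7 - 92.83 = 1.87 kg
Add fluid consumed: 1.87 + 0.61 = 2.48 L total sweat
Sweat rate = 2.48 / 2.3 = 1.078 L/h

1.078 L/h


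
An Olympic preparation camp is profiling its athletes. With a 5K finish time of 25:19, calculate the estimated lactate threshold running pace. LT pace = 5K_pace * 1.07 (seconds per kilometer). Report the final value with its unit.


Race duration = 1519 s for 5 km
Average pace = 1519 / 5 = 303.8 s/km
LT pace = 303.8 * 1.07
= 325.07 s/km

325.07 s/km


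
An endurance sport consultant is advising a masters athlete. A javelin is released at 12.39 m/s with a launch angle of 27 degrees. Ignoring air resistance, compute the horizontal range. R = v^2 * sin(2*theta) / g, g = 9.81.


Launch speed squared = 153.5121
sin(2 * 27 deg) = 0.809017
Range = 153.5121 * 0.809017 / 9.81
= 12.66 m

12.66 m


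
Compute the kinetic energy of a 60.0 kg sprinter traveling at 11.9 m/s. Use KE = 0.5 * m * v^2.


Velocity squared = 141.61
KE = 0.5 * 60.0 * 141.61 = 4248.3 J

4248.3 J


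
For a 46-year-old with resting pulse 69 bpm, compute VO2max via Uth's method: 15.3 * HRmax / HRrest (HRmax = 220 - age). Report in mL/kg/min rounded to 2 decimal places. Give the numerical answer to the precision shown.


Step 1: HRmax = 220 - 46 = 174 bpm
Step 2: Ratio = 174 / 69 = 2.5217
Step 3: VO2max = 15.3 * 2.5217 = 38.58 mL/kg/min

38.58 mL/kg/min


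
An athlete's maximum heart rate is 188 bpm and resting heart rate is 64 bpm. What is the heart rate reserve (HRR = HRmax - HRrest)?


HRR = HRmax - HRrest
= 188 - 64
= 124 bpm

124 bpm


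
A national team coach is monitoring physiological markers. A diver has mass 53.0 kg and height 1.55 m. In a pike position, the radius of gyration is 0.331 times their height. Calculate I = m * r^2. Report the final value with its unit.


r = 0.331 * 1.55 = 0.51305 m
I = m * r^2 = 53.0 * 0.26322 = 13.951 kg*m^2

13.951 kg*m^2


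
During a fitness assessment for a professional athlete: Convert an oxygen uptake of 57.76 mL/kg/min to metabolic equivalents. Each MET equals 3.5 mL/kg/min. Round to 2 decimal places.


One MET = 3.5 mL/kg/min
Number of METs = 57.76 / 3.5
= 16.5 METs

16.5 METs


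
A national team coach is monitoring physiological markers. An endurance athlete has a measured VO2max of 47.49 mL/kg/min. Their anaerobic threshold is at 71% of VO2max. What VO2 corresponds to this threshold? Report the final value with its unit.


Anaerobic threshold VO2 = VO2max * 71%
= 47.49 * 0.71
= 33.72 mL/kg/min

33.72 mL/kg/min


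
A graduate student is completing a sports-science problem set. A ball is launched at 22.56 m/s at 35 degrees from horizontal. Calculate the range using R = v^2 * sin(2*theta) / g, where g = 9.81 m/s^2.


sin(2 * 35) = sin(70) = 0.939693
v^2 = 22.56^2 = 508.9536
R = 508.9536 * 0.939693 / 9.81
= 48.752 m

48.752 m


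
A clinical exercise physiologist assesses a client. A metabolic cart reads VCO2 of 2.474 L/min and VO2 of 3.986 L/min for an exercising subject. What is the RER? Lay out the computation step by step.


RER = VCO2 / VO2 = 2.474 / 3.986 = 0.6207

0.6207


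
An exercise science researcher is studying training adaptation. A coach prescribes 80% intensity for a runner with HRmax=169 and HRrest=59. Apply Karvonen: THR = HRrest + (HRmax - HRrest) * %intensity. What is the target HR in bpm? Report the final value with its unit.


Heart rate reserve = 169 - 59 = 110
Intensity fraction = 80 / 100 = 0.8
THR = 59 + 110 * 0.8 = 147.0 bpm

147.0 bpm


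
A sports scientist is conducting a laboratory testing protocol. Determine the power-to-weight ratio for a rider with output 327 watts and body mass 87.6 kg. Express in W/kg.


P/W = 327 / 87.6 = 3.733 W/kg

3.733 W/kg


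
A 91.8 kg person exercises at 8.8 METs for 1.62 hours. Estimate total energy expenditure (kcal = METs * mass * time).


Energy = METs * mass(kg) * time(h)
= 8.8 * 91.8 * 1.62
= 1308.7 kcal

1308.7 kcal


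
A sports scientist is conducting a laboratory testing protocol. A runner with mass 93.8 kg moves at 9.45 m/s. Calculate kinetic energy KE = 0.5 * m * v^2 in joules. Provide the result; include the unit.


v^2 = 9.45^2 = 89.3025
KE = 0.5 * 93.8 * 89.3025
= 4188.29 J

4188.29 J


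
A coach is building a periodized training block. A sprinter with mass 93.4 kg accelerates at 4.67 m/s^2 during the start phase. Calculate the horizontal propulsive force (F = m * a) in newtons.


F = m * a
= 93.4 * 4.67
= 436.18 N

436.18 N


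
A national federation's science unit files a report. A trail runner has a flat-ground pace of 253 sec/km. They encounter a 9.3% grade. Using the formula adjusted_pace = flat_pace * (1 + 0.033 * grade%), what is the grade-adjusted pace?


Grade factor = 1 + 0.033 * 9.3 = 1.3069
Adjusted = 253 * 1.3069 = 330.65 sec/km

330.65 s/km


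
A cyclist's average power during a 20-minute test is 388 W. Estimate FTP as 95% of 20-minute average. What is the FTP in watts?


FTP = 20-min power * 0.95
= 388 * 0.95
= 368.6 W

368.6 W


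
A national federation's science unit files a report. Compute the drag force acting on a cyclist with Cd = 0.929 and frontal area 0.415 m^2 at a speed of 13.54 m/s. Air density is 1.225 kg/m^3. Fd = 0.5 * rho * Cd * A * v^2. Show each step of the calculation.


Step 1: v^2 = 183.3316
Step 2: Fd = 0.5 * 1.225 * 0.929 * 0.415 * 183.3316
= 43.292 N

43.292 N


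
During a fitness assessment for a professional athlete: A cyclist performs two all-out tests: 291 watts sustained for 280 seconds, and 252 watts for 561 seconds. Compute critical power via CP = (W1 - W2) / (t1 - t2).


W1 = P1 * t1 = 291 * 280 = 81480 J
W2 = P2 * t2 = 252 * 561 = 141372 J
CP = (81480 - 141372) / (280 - 561)
= 213.14 W

213.14 W


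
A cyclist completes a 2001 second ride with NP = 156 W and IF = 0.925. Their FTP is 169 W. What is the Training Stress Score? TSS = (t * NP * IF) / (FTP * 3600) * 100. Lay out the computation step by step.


t * NP * IF = 2001 * 156 * 0.925 = 288744.3
FTP * 3600 = 608400
TSS = (288744.3 / 608400) * 100 = 47.46

47.46 TSS


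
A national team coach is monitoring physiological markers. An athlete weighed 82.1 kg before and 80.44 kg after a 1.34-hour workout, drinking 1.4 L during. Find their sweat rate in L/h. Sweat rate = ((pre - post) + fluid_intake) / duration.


Body mass change = 1.66 kg
Total sweat loss = 1.66 + 1.4 = 3.06 L
Rate = 3.06 / 1.34 = 2.284 L/h

2.284 L/h


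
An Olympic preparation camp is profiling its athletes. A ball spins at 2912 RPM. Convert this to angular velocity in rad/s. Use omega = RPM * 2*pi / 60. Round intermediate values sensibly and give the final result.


omega = 2912 * 2 * pi / 60
= 2912 * 6.28318531 / 60
= 18296.636 / 60
= 304.944 rad/s

304.944 rad/s


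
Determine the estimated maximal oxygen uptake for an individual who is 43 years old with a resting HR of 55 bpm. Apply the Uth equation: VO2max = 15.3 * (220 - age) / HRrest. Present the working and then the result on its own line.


HRmax = 220 - 43 = 177
VO2max = 15.3 * (177 / 55)
= 15.3 * 3.2182
= 49.24 mL/kg/min

49.24 mL/kg/min


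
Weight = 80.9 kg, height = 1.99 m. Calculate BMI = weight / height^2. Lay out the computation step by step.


height^2 = 1.99^2 = 3.9601
BMI = 80.9 / 3.9601 = 20.43 kg/m^2

20.43 kg/m^2


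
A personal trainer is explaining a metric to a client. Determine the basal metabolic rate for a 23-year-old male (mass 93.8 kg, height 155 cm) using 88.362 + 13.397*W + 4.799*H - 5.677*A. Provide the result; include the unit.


BMR = 88.362 + 13.397*93.8 + 4.799*155 - 5.677*23
= 1958.27 kcal/day

1958.27 kcal/day


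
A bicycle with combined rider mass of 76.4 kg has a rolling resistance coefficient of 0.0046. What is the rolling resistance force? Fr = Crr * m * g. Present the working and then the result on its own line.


Fr = 0.0046 * 76.4 * 9.81
= 0.35144 * 9.81
= 3.448 N

3.448 N


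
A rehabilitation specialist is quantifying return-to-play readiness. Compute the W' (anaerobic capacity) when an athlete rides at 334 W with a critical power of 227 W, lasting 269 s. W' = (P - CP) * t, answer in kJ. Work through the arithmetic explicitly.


Above-CP power = 107 W
Duration = 269 s
W' = 107 * 269 = 28783 J
Convert: 28783 / 1000 = 28.783 kJ

28.783 kJ


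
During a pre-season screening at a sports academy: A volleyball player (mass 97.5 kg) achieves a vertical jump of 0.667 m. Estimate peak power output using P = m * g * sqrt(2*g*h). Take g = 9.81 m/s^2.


2 * g * h = 2 * 9.81 * 0.667 = 13.08654
sqrt(13.08654) = 3.617532 m/s
P = 97.5 * 9.81 * 3.617532 = 3460.08 W

3460.08 W


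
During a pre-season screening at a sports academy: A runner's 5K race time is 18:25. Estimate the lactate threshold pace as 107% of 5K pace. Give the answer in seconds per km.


Total race time = 18*60 + 25 = 1105 seconds
5K pace = 1105 / 5 = 221.0 sec/km
LT pace = 221.0 * 1.07 = 236.47 sec/km

236.47 s/km


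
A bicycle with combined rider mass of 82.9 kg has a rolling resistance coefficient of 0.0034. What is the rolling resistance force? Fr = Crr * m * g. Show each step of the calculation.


Fr = 0.0034 * 82.9 * 9.81
= 0.28186 * 9.81
= 2.765 N

2.765 N


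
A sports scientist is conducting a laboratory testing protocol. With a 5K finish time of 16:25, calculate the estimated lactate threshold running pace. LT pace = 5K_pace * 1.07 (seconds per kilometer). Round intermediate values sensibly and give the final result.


Race duration = 985 s for 5 km
Average pace = 985 / 5 = 197.0 s/km
LT pace = 197.0 * 1.07
= 210.79 s/km

210.79 s/km


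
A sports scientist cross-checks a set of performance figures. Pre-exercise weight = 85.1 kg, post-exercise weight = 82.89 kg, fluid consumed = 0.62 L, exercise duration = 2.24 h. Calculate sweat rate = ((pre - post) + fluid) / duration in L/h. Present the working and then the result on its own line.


Weight loss = 85.1 - 82.89 = 2.21 kg (approx L)
Total sweat = 2.21 + 0.62 = 2.83 L
Sweat rate = 2.83 / 2.24 = 1.263 L/h

1.263 L/h


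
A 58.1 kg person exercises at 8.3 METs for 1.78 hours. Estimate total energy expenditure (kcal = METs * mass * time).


Energy = METs * mass(kg) * time(h)
= 8.3 * 58.1 * 1.78
= 858.37 kcal

858.37 kcal


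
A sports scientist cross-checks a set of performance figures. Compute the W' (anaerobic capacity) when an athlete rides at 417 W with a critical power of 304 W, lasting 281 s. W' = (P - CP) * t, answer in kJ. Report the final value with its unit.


Above-CP power = 113 W
Duration = 281 s
W' = 113 * 281 = 31753 J
Convert: 31753 / 1000 = 31.753 kJ

31.753 kJ


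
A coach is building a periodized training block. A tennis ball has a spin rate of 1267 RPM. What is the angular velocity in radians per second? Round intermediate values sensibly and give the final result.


Convert RPM to rad/s: multiply by 2*pi and divide by 60
omega = 1267 * 2 * pi / 60
= 132.68 rad/s

132.68 rad/s


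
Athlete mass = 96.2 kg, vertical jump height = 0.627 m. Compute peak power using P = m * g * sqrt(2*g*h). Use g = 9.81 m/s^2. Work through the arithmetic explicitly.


sqrt(2 * 9.81 * 0.627) = sqrt(12.30174) = 3.507384 m/s
P = 96.2 * 9.81 * 3.507384
= 3310.0 W

3310.0 W


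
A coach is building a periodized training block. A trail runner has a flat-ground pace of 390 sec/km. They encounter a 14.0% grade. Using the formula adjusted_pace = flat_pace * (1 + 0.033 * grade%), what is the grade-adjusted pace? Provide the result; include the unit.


Grade factor = 1 + 0.033 * 14.0 = 1.462
Adjusted = 390 * 1.462 = 570.18 sec/km

570.18 s/km


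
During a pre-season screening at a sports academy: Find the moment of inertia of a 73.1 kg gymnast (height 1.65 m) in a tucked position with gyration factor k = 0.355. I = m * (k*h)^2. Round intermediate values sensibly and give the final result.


Radius of gyration = 0.355 * 1.65 = 0.58575 m
I = 73.1 * 0.58575^2
= 73.1 * 0.343103
= 25.081 kg*m^2

25.081 kg*m^2


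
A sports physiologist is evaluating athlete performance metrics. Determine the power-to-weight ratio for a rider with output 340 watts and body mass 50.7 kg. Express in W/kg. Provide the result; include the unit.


P/W = 340 / 50.7 = 6.706 W/kg

6.706 W/kg


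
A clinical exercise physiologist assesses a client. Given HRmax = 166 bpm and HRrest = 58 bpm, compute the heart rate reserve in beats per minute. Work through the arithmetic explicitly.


Heart rate reserve = maximum HR minus resting HR
HRR = 166 - 58 = 108 bpm

108 bpm


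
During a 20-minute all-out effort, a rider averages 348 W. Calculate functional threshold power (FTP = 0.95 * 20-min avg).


FTP = 0.95 * 348
= 330.6 W

330.6 W


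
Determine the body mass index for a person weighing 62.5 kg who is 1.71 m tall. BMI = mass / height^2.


BMI = mass / height^2
= 62.5 / 1.71^2
= 62.5 / 2.9241
= 21.37 kg/m^2

21.37 kg/m^2


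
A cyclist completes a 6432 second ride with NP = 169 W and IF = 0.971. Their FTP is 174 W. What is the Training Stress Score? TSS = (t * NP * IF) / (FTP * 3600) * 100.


t * NP * IF = 6432 * 169 * 0.971 = 1055484.768
FTP * 3600 = 626400
TSS = (1055484.768 / 626400) * 100 = 168.5

168.5 TSS


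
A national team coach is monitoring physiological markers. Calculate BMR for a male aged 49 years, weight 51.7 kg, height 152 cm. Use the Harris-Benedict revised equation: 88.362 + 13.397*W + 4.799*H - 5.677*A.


Substituting values:
W term = 13.397 * 51.7 = 692.6249
H term = 4.799 * 152 = 729.448
A term = 5.677 * 49 = 278.173
BMR = 1232.26 kcal/day

1232.26 kcal/day


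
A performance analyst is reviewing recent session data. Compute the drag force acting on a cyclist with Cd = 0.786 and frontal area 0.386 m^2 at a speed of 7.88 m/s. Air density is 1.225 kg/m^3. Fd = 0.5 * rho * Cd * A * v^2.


Step 1: v^2 = 62.0944
Step 2: Fd = 0.5 * 1.225 * 0.786 * 0.386 * 62.0944
= 11.539 N

11.539 N


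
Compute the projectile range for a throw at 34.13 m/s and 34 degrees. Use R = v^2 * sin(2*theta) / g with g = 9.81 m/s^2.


Two times the angle = 68 degrees
sin(68) = 0.927184
R = 1164.8569 * 0.927184 / 9.81 = 110.095 m

110.095 m


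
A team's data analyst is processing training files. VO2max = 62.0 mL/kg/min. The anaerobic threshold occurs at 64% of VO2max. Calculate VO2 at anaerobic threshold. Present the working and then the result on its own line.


AT fraction = 64 / 100 = 0.64
AT VO2 = 62.0 * 0.64
= 39.68 mL/kg/min

39.68 mL/kg/min


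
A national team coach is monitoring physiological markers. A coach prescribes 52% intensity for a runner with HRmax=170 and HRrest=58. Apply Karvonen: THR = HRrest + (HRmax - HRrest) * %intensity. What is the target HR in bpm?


Heart rate reserve = 170 - 58 = 112
Intensity fraction = 52 / 100 = 0.52
THR = 58 + 112 * 0.52 = 116.24 bpm

116.24 bpm


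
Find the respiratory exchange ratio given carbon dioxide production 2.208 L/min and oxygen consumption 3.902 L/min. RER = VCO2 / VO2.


VCO2 = 2.208 L/min
VO2 = 3.902 L/min
RER = 2.208 / 3.902 = 0.5659

0.5659


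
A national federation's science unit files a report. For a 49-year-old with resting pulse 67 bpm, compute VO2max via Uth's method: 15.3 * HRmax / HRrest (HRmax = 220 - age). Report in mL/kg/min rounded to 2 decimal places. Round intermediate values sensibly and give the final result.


Step 1: HRmax = 220 - 49 = 171 bpm
Step 2: Ratio = 171 / 67 = 2.5522
Step 3: VO2max = 15.3 * 2.5522 = 39.05 mL/kg/min

39.05 mL/kg/min


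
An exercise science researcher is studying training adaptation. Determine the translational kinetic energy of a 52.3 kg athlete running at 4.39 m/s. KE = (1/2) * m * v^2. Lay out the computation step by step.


KE = 0.5 * m * v^2
= 0.5 * 52.3 * 4.39^2
= 0.5 * 52.3 * 19.2721
= 503.97 J

503.97 J


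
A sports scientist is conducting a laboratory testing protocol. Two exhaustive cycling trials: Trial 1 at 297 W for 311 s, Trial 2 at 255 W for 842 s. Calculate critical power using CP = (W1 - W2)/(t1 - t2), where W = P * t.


W1 = 297 * 311 = 92367 J
W2 = 255 * 842 = 214710 J
CP = (92367 - 214710) / (311 - 842)
= -122343 / -531
= 230.4 W

230.4 W


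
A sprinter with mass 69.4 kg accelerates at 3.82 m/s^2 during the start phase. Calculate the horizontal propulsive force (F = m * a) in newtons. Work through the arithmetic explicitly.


F = m * a
= 69.4 * 3.82
= 265.11 N

265.11 N


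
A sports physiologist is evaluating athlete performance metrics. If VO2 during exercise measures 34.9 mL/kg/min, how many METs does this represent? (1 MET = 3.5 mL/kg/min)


METs = VO2 / 3.5 = 34.9 / 3.5 = 9.97

9.97 METs


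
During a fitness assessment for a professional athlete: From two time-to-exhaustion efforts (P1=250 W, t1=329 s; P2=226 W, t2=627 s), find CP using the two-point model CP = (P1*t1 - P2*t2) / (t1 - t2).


Work in trial 1 = 82250 J
Work in trial 2 = 141702 J
Delta work = -59452 J
Delta time = -298 s
CP = -59452 / -298 = 199.5 W

199.5 W


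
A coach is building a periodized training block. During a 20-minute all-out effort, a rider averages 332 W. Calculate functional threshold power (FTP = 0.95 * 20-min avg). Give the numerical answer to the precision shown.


FTP = 0.95 * 332
= 315.4 W

315.4 W


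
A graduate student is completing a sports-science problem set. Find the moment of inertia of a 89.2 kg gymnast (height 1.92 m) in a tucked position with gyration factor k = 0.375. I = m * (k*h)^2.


Radius of gyration = 0.375 * 1.92 = 0.72 m
I = 89.2 * 0.72^2
= 89.2 * 0.5184
= 46.241 kg*m^2

46.241 kg*m^2


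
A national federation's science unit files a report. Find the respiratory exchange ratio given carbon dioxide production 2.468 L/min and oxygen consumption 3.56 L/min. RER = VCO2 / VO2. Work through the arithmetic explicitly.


VCO2 = 2.468 L/min
VO2 = 3.56 L/min
RER = 2.468 / 3.56 = 0.6933

0.6933


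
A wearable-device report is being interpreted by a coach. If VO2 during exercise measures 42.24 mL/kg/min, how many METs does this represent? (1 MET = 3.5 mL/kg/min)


METs = VO2 / 3.5 = 42.24 / 3.5 = 12.07

12.07 METs


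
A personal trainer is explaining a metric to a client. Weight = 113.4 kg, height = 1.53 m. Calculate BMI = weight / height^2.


height^2 = 1.53^2 = 2.3409
BMI = 113.4 / 2.3409 = 48.44 kg/m^2

48.44 kg/m^2


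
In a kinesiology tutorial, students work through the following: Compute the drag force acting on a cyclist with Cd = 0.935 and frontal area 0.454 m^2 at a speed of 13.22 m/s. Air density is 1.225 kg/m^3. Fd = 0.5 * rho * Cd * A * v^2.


Step 1: v^2 = 174.7684
Step 2: Fd = 0.5 * 1.225 * 0.935 * 0.454 * 174.7684
= 45.44 N

45.44 N


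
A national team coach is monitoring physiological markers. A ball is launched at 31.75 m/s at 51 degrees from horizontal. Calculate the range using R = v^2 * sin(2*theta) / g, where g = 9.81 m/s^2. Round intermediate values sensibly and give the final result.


sin(2 * 51) = sin(102) = 0.978148
v^2 = 31.75^2 = 1008.0625
R = 1008.0625 * 0.978148 / 9.81
= 100.513 m

100.513 m


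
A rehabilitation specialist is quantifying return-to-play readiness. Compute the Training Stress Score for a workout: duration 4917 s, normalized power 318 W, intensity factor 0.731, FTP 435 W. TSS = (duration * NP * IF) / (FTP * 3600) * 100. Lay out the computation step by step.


Product = 4917 * 318 * 0.731 = 1142995.986
Base = 435 * 3600 = 1566000
TSS = 1142995.986 / 1566000 * 100 = 72.99

72.99 TSS


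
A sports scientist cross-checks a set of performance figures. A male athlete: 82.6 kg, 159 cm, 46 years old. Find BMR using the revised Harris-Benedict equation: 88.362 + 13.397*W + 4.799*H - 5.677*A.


Intercept = 88.362
Weight contribution = 13.397 * 82.6 = 1106.5922
Height contribution = 4.799 * 159 = 763.041
Age contribution = 5.677 * 46 = 261.142
BMR = 88.362 + 1106.5922 + 763.041 - 261.142
= 1696.85 kcal/day

1696.85 kcal/day


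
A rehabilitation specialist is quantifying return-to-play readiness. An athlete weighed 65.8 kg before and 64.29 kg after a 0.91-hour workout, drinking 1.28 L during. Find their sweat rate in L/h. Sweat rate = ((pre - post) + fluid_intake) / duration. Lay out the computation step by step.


Body mass change = 1.51 kg
Total sweat loss = 1.51 + 1.28 = 2.79 L
Rate = 2.79 / 0.91 = 3.066 L/h

3.066 L/h


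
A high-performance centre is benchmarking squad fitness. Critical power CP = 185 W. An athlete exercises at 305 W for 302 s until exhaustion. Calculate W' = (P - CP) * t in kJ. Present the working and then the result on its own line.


P - CP = 305 - 185 = 120 W
W' = 120 * 302 = 36240 J
= 36240 / 1000 = 36.24 kJ

36.24 kJ


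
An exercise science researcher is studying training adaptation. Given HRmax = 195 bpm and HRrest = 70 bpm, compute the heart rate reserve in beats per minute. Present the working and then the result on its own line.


Heart rate reserve = maximum HR minus resting HR
HRR = 195 - 70 = 125 bpm

125 bpm


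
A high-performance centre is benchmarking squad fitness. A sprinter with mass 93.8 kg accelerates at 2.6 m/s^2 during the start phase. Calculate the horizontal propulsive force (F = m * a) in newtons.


F = m * a
= 93.8 * 2.6
= 243.88 N

243.88 N


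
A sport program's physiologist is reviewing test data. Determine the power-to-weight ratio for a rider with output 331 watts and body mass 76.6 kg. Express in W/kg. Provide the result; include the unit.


P/W = 331 / 76.6 = 4.321 W/kg

4.321 W/kg


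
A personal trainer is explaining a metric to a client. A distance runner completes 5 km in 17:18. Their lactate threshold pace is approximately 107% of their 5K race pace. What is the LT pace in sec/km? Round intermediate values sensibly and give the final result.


Convert to seconds: 17 min 18 s = 1038 s
Pace per km = 1038 / 5 = 207.6 s/km
LT pace = 207.6 * 1.07 = 222.13 s/km

222.13 s/km


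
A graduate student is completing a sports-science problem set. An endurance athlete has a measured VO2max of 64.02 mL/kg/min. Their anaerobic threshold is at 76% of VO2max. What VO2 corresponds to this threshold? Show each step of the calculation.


Anaerobic threshold VO2 = VO2max * 76%
= 64.02 * 0.76
= 48.66 mL/kg/min

48.66 mL/kg/min


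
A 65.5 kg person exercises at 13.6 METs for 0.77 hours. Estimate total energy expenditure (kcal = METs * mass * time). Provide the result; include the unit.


Energy = METs * mass(kg) * time(h)
= 13.6 * 65.5 * 0.77
= 685.92 kcal

685.92 kcal


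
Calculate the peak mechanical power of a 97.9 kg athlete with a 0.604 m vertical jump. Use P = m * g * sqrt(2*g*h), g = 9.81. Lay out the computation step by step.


First, sqrt(2gh) = sqrt(2 * 9.81 * 0.604)
= sqrt(11.85048) = 3.442453 m/s
Power = 97.9 * 9.81 * 3.442453 = 3306.13 W

3306.13 W


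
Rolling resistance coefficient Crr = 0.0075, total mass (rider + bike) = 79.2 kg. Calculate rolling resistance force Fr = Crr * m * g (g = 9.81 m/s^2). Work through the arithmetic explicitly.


Fr = Crr * m * g
= 0.0075 * 79.2 * 9.81
= 5.827 N

5.827 N


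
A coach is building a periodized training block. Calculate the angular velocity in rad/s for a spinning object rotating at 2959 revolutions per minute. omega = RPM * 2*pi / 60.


omega = RPM * 2*pi / 60
= 2959 * 6.28318531 / 60
= 309.866 rad/s

309.866 rad/s


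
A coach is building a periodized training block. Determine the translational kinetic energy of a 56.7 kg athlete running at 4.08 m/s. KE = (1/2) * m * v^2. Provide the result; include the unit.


KE = 0.5 * m * v^2
= 0.5 * 56.7 * 4.08^2
= 0.5 * 56.7 * 16.6464
= 471.93 J

471.93 J


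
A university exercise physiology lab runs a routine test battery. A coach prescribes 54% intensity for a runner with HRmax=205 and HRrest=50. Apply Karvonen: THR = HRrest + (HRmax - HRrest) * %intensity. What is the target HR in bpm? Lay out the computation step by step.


Heart rate reserve = 205 - 50 = 155
Intensity fraction = 54 / 100 = 0.54
THR = 50 + 155 * 0.54 = 133.7 bpm

133.7 bpm


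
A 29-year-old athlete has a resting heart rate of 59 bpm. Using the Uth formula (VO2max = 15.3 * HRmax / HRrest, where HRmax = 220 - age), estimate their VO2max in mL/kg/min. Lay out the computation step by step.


HRmax = 220 - 29 = 191 bpm
Ratio = HRmax / HRrest = 191 / 59 = 3.2373
VO2max = 15.3 * 3.2373 = 49.53 mL/kg/min

49.53 mL/kg/min


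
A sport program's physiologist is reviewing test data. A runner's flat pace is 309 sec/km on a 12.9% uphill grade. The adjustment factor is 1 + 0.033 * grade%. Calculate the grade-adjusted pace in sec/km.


Factor = 1 + 0.033 * 12.9 = 1.4257
Adjusted pace = 309 * 1.4257
= 440.54 sec/km

440.54 s/km


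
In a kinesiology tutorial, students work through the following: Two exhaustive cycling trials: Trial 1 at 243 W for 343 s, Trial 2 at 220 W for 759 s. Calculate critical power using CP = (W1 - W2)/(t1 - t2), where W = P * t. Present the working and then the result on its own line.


W1 = 243 * 343 = 83349 J
W2 = 220 * 759 = 166980 J
CP = (83349 - 166980) / (343 - 759)
= -83631 / -416
= 201.04 W

201.04 W


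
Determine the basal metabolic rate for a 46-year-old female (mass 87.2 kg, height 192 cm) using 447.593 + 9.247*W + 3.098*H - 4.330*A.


BMR = 447.593 + 9.247*87.2 + 3.098*192 - 4.330*46
= 1649.57 kcal/day

1649.57 kcal/day


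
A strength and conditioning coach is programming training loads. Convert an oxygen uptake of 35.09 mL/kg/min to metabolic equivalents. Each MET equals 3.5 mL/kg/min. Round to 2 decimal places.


One MET = 3.5 mL/kg/min
Number of METs = 35.09 / 3.5
= 10.03 METs

10.03 METs


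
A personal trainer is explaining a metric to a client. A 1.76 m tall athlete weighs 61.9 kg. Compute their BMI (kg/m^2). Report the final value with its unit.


height^2 = 3.0976 m^2
BMI = 61.9 / 3.0976 = 19.98 kg/m^2

19.98 kg/m^2


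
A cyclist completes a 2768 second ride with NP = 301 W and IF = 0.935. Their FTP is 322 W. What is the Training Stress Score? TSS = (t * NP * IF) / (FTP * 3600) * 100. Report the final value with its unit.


t * NP * IF = 2768 * 301 * 0.935 = 779012.08
FTP * 3600 = 1159200
TSS = (779012.08 / 1159200) * 100 = 67.2

67.2 TSS


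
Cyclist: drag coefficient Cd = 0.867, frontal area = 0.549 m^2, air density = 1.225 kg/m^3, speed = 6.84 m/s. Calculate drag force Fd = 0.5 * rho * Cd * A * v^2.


v^2 = 6.84^2 = 46.7856
Fd = 0.5 * 1.225 * 0.867 * 0.549 * 46.7856
= 13.64 N

13.64 N


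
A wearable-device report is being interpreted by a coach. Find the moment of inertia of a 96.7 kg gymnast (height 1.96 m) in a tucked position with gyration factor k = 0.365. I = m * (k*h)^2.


Radius of gyration = 0.365 * 1.96 = 0.7154 m
I = 96.7 * 0.7154^2
= 96.7 * 0.511797
= 49.491 kg*m^2

49.491 kg*m^2


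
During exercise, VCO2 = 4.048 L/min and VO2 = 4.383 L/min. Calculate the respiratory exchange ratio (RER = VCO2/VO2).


RER = VCO2 / VO2
= 4.048 / 4.383
= 0.9236

0.9236


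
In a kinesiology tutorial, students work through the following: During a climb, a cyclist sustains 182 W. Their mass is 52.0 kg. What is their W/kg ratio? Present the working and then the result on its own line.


Power-to-weight = 182 W / 52.0 kg
= 3.5 W/kg

3.5 W/kg


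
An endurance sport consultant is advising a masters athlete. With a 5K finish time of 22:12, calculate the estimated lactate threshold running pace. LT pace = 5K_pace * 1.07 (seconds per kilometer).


Race duration = 1332 s for 5 km
Average pace = 1332 / 5 = 266.4 s/km
LT pace = 266.4 * 1.07
= 285.05 s/km

285.05 s/km


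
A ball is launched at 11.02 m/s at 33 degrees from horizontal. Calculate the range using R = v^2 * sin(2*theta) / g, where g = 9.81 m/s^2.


sin(2 * 33) = sin(66) = 0.913545
v^2 = 11.02^2 = 121.4404
R = 121.4404 * 0.913545 / 9.81
= 11.309 m

11.309 m


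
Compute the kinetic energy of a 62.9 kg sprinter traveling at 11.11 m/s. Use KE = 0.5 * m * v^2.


Velocity squared = 123.4321
KE = 0.5 * 62.9 * 123.4321 = 3881.94 J

3881.94 J


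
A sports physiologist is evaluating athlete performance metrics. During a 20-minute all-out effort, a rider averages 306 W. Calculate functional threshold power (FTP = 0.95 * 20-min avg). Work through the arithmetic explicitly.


FTP = 0.95 * 306
= 290.7 W

290.7 W


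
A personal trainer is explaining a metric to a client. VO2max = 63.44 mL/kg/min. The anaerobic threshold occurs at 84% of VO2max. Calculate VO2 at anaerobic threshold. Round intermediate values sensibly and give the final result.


AT fraction = 84 / 100 = 0.84
AT VO2 = 63.44 * 0.84
= 53.29 mL/kg/min

53.29 mL/kg/min


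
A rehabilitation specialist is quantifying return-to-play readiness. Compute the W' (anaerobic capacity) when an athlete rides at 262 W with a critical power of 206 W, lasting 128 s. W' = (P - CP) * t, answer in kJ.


Above-CP power = 56 W
Duration = 128 s
W' = 56 * 128 = 7168 J
Convert: 7168 / 1000 = 7.168 kJ

7.168 kJ


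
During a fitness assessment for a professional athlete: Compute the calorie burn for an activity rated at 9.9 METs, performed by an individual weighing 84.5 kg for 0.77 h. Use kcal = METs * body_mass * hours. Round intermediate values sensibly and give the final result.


Product of METs and mass = 9.9 * 84.5 = 836.55
Total kcal = 836.55 * 0.77 = 644.14 kcal

644.14 kcal


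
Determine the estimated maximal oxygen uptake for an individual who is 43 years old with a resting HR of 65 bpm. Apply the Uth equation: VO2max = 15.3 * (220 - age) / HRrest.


HRmax = 220 - 43 = 177
VO2max = 15.3 * (177 / 65)
= 15.3 * 2.7231
= 41.66 mL/kg/min

41.66 mL/kg/min


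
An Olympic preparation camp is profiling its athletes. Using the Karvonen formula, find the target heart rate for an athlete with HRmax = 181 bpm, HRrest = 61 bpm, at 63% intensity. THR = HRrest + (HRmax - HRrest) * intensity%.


HRR = 181 - 61 = 120
THR = 61 + 120 * 0.63
= 61 + 75.6
= 136.6 bpm

136.6 bpm


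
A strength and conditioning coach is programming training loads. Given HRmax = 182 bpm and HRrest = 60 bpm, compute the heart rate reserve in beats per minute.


Heart rate reserve = maximum HR minus resting HR
HRR = 182 - 60 = 122 bpm

122 bpm


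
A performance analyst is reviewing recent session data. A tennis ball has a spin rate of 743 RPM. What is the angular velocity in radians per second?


Convert RPM to rad/s: multiply by 2*pi and divide by 60
omega = 743 * 2 * pi / 60
= 77.807 rad/s

77.807 rad/s


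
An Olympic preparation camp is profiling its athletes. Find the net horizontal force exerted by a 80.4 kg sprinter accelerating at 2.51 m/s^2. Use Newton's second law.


Newton's second law: F = m * a
F = 80.4 * 2.51 = 201.8 N

201.8 N


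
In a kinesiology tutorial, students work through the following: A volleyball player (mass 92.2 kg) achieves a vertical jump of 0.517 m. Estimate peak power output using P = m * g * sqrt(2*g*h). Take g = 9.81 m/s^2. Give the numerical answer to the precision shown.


2 * g * h = 2 * 9.81 * 0.517 = 10.14354
sqrt(10.14354) = 3.184892 m/s
P = 92.2 * 9.81 * 3.184892 = 2880.68 W

2880.68 W


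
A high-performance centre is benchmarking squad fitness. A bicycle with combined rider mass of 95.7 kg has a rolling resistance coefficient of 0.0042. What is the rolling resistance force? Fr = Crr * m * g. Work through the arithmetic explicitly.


Fr = 0.0042 * 95.7 * 9.81
= 0.40194 * 9.81
= 3.943 N

3.943 N


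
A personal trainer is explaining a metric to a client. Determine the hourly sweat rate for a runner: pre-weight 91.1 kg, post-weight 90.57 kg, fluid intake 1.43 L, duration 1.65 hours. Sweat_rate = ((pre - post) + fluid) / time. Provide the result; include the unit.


Mass lost = 91.1 - 90.57 = 0.53 kg
Add fluid consumed: 0.53 + 1.43 = 1.96 L total sweat
Sweat rate = 1.96 / 1.65 = 1.188 L/h

1.188 L/h


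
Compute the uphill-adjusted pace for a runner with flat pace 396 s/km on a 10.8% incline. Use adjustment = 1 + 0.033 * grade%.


Adjustment factor = 1 + 0.033 * 10.8 = 1.3564
Grade-adjusted pace = 396 * 1.3564 = 537.13 s/km

537.13 s/km


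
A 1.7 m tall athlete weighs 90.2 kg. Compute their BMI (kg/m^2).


height^2 = 2.89 m^2
BMI = 90.2 / 2.89 = 31.21 kg/m^2

31.21 kg/m^2


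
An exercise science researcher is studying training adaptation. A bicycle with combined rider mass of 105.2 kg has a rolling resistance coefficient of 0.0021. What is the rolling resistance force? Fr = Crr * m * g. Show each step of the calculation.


Fr = 0.0021 * 105.2 * 9.81
= 0.22092 * 9.81
= 2.167 N

2.167 N


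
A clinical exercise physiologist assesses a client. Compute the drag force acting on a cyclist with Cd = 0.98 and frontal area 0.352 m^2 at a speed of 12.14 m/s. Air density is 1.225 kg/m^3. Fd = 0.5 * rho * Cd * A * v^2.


Step 1: v^2 = 147.3796
Step 2: Fd = 0.5 * 1.225 * 0.98 * 0.352 * 147.3796
= 31.14 N

31.14 N


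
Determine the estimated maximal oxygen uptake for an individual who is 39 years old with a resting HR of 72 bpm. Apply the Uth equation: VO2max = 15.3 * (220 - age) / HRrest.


HRmax = 220 - 39 = 181
VO2max = 15.3 * (181 / 72)
= 15.3 * 2.5139
= 38.46 mL/kg/min

38.46 mL/kg/min


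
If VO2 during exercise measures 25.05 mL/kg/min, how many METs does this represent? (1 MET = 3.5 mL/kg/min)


METs = VO2 / 3.5 = 25.05 / 3.5 = 7.16

7.16 METs


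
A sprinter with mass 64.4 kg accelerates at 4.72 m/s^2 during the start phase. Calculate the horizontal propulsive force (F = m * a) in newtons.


F = m * a
= 64.4 * 4.72
= 303.97 N

303.97 N


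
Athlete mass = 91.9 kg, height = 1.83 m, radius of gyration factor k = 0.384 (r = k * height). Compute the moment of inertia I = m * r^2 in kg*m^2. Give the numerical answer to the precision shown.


r = k * height = 0.384 * 1.83 = 0.70272 m
r^2 = 0.70272^2 = 0.493815
I = 91.9 * 0.493815 = 45.382 kg*m^2

45.382 kg*m^2
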